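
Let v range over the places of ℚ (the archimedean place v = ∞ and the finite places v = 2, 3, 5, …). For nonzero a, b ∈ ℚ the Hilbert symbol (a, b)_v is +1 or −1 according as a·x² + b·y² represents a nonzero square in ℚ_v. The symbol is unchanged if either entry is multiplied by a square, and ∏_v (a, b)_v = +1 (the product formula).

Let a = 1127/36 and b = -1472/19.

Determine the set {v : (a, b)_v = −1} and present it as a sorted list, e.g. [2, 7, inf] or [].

(a, b) ≡ (23, -437) mod (ℚ^×)²; places V = {2, 3, 7, 19, 23, ∞}.
(a,b)_7: α=2, u≡2; β=0, v≡1 (mod 7); (2|7)=+1, (1|7)=+1; sign (−1)^0·+1^0·+1^2 = +1.
(a,b)_3: α=-2, u≡2; β=0, v≡1 (mod 3); (2|3)=-1, (1|3)=+1; sign (−1)^0·-1^0·+1^-2 = +1.
(a,b)_23: α=1, u≡2; β=1, v≡16 (mod 23); (2|23)=+1, (16|23)=+1; sign (−1)^1·+1^1·+1^1 = -1.
(a,b)_19: α=0, u≡16; β=-1, v≡10 (mod 19); (16|19)=+1, (10|19)=-1; sign (−1)^0·+1^-1·-1^0 = +1.
(a,b)_∞: sgn(23)=+, sgn(-437)=−, so +1.
(a,b)_2: α=-2, β=6; u≡7, v≡3 (mod 8); ε(u)ε(v)=1·1, αω(v)=-2·1, βω(u)=6·0; sum ≡ 1  ⇒  -1.
Ram(23, -437) = {2, 23}; no ℚ_2-point on the conic.

[2, 23]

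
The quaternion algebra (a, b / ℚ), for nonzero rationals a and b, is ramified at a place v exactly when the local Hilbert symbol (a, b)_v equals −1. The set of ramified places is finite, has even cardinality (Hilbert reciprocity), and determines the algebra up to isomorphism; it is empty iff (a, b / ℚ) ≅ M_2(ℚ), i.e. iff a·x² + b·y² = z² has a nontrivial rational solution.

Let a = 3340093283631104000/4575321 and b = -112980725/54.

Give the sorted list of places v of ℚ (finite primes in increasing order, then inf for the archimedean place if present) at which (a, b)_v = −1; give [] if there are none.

[3, 13]

Mod squares: a ≡ 110, b ≡ -1326. Check v ∈ {∞, 2, 3, 5, 7, 11, 13, 17, 23, 31}.
v=3: a=3^-2·(≡2), b=3^-3·(≡2) mod 3; (2|3)=-1, (2|3)=-1; (−1)^{-2·-3·1}·(-1)^-3·(-1)^-2 = -1.
v=5: a=5^3·(≡2), b=5^2·(≡4) mod 5; (2|5)=-1, (4|5)=+1; (−1)^{3·2·2}·(-1)^2·(+1)^3 = +1.
v=7: a=7^2·(≡3), b=7^0·(≡2) mod 7; (3|7)=-1, (2|7)=+1; (−1)^{2·0·3}·(-1)^0·(+1)^2 = +1.
v=∞: 110 > 0 and -1326 < 0  ⇒  (a,b)_∞ = +1.
v=17: a=17^2·(≡9), b=17^1·(≡7) mod 17; (9|17)=+1, (7|17)=-1; (−1)^{2·1·8}·(+1)^1·(-1)^2 = +1.
v=31: a=31^-2·(≡23), b=31^0·(≡2) mod 31; (23|31)=-1, (2|31)=+1; (−1)^{-2·0·15}·(-1)^0·(+1)^-2 = +1.
v=2: v_2(a)=23, v_2(b)=-1; units ≡ 7, 1 (mod 8); ε·ε+αω+βω = 1·0+23·0+-1·0 ≡ 0  ⇒  (a,b)_2 = +1.
v=23: a=23^-2·(≡2), b=23^0·(≡16) mod 23; (2|23)=+1, (16|23)=+1; (−1)^{-2·0·11}·(+1)^0·(+1)^-2 = +1.
v=11: a=11^3·(≡2), b=11^2·(≡1) mod 11; (2|11)=-1, (1|11)=+1; (−1)^{3·2·5}·(-1)^2·(+1)^3 = +1.
v=13: a=13^2·(≡8), b=13^3·(≡8) mod 13; (8|13)=-1, (8|13)=-1; (−1)^{2·3·6}·(-1)^3·(-1)^2 = -1.
|Ram(110, -1326)| = 2, even; anisotropic at {3, 13}.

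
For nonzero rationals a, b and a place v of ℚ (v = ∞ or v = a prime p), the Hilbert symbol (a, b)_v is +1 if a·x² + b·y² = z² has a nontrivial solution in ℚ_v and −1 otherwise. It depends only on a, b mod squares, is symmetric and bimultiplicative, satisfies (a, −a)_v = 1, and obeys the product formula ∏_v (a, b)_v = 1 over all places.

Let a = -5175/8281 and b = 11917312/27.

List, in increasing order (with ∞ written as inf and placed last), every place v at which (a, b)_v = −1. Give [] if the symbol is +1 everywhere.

[11, 23]

Mod squares: a ≡ -23, b ≡ 66. Check v ∈ {∞, 2, 3, 5, 7, 11, 13, 23}.
v=2: v_2(a)=0, v_2(b)=11; units ≡ 1, 1 (mod 8); ε·ε+αω+βω = 0·0+0·0+11·0 ≡ 0  ⇒  (a,b)_2 = +1.
v=11: a=11^0·(≡8), b=11^1·(≡7) mod 11; (8|11)=-1, (7|11)=-1; (−1)^{0·1·5}·(-1)^1·(-1)^0 = -1.
v=3: a=3^2·(≡1), b=3^-3·(≡1) mod 3; (1|3)=+1, (1|3)=+1; (−1)^{2·-3·1}·(+1)^-3·(+1)^2 = +1.
v=∞: -23 < 0 and 66 > 0  ⇒  (a,b)_∞ = +1.
v=7: a=7^-2·(≡5), b=7^0·(≡6) mod 7; (5|7)=-1, (6|7)=-1; (−1)^{-2·0·3}·(-1)^0·(-1)^-2 = +1.
v=5: a=5^2·(≡3), b=5^0·(≡1) mod 5; (3|5)=-1, (1|5)=+1; (−1)^{2·0·2}·(-1)^0·(+1)^2 = +1.
v=13: a=13^-2·(≡9), b=13^0·(≡4) mod 13; (9|13)=+1, (4|13)=+1; (−1)^{-2·0·6}·(+1)^0·(+1)^-2 = +1.
v=23: a=23^1·(≡5), b=23^2·(≡20) mod 23; (5|23)=-1, (20|23)=-1; (−1)^{1·2·11}·(-1)^2·(-1)^1 = -1.
(-23, 66 / ℚ) ramifies at {11, 23}: a division algebra.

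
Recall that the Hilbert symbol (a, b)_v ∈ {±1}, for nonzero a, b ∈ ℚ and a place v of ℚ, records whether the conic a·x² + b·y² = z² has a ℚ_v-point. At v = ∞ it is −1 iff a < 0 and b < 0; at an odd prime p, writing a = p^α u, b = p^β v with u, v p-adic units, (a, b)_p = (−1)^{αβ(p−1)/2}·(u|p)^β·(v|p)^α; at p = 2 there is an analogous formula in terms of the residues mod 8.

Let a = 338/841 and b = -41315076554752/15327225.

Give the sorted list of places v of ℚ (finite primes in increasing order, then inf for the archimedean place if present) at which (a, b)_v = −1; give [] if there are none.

Mod squares: a ≡ 2, b ≡ -304513. Check v ∈ {∞, 2, 3, 5, 7, 11, 13, 19, 29, 31, 47}.
v=19: a=19^0·(≡3), b=19^1·(≡9) mod 19; (3|19)=-1, (9|19)=+1; (−1)^{0·1·9}·(-1)^1·(+1)^0 = -1.
v=5: a=5^0·(≡3), b=5^-2·(≡2) mod 5; (3|5)=-1, (2|5)=-1; (−1)^{0·-2·2}·(-1)^-2·(-1)^0 = +1.
v=31: a=31^0·(≡7), b=31^1·(≡20) mod 31; (7|31)=+1, (20|31)=+1; (−1)^{0·1·15}·(+1)^1·(+1)^0 = +1.
v=47: a=47^0·(≡17), b=47^1·(≡9) mod 47; (17|47)=+1, (9|47)=+1; (−1)^{0·1·23}·(+1)^1·(+1)^0 = +1.
v=∞: 2 > 0 and -304513 < 0  ⇒  (a,b)_∞ = +1.
v=13: a=13^2·(≡6), b=13^2·(≡3) mod 13; (6|13)=-1, (3|13)=+1; (−1)^{2·2·6}·(-1)^2·(+1)^2 = +1.
v=7: a=7^0·(≡2), b=7^2·(≡1) mod 7; (2|7)=+1, (1|7)=+1; (−1)^{0·2·3}·(+1)^2·(+1)^0 = +1.
v=11: a=11^0·(≡6), b=11^1·(≡4) mod 11; (6|11)=-1, (4|11)=+1; (−1)^{0·1·5}·(-1)^1·(+1)^0 = -1.
v=2: v_2(a)=1, v_2(b)=14; units ≡ 1, 7 (mod 8); ε·ε+αω+βω = 0·1+1·0+14·0 ≡ 0  ⇒  (a,b)_2 = +1.
v=29: a=29^-2·(≡19), b=29^-2·(≡16) mod 29; (19|29)=-1, (16|29)=+1; (−1)^{-2·-2·14}·(-1)^-2·(+1)^-2 = +1.
v=3: a=3^0·(≡2), b=3^-6·(≡2) mod 3; (2|3)=-1, (2|3)=-1; (−1)^{0·-6·1}·(-1)^-6·(-1)^0 = +1.
(2, -304513 / ℚ) ramifies at {11, 19}: a division algebra.

[11, 19]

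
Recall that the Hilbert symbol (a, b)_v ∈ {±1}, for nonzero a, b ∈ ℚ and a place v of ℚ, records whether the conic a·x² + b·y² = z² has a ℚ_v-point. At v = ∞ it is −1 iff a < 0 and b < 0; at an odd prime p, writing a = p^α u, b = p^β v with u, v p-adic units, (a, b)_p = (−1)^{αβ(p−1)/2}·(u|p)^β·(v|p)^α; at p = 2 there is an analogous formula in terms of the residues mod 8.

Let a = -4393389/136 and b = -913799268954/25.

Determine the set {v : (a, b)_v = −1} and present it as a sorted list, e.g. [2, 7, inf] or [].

[2, 13, 19, inf]

Mod squares: a ≡ -25194, b ≡ -26. Check v ∈ {∞, 2, 3, 5, 7, 11, 13, 17, 19, 23}.
v=2: v_2(a)=-3, v_2(b)=1; units ≡ 3, 3 (mod 8); ε·ε+αω+βω = 1·1+-3·1+1·1 ≡ 1  ⇒  (a,b)_2 = -1.
v=5: a=5^0·(≡1), b=5^-2·(≡1) mod 5; (1|5)=+1, (1|5)=+1; (−1)^{0·-2·2}·(+1)^-2·(+1)^0 = +1.
v=13: a=13^1·(≡10), b=13^3·(≡6) mod 13; (10|13)=+1, (6|13)=-1; (−1)^{1·3·6}·(+1)^3·(-1)^1 = -1.
v=19: a=19^1·(≡6), b=19^2·(≡15) mod 19; (6|19)=+1, (15|19)=-1; (−1)^{1·2·9}·(+1)^2·(-1)^1 = -1.
v=17: a=17^-1·(≡5), b=17^0·(≡9) mod 17; (5|17)=-1, (9|17)=+1; (−1)^{-1·0·8}·(-1)^0·(+1)^-1 = +1.
v=7: a=7^2·(≡3), b=7^0·(≡4) mod 7; (3|7)=-1, (4|7)=+1; (−1)^{2·0·3}·(-1)^0·(+1)^2 = +1.
v=23: a=23^0·(≡22), b=23^2·(≡5) mod 23; (22|23)=-1, (5|23)=-1; (−1)^{0·2·11}·(-1)^2·(-1)^0 = +1.
v=3: a=3^1·(≡2), b=3^2·(≡1) mod 3; (2|3)=-1, (1|3)=+1; (−1)^{1·2·1}·(-1)^2·(+1)^1 = +1.
v=11: a=11^2·(≡6), b=11^2·(≡8) mod 11; (6|11)=-1, (8|11)=-1; (−1)^{2·2·5}·(-1)^2·(-1)^2 = +1.
v=∞: -25194 < 0 and -26 < 0  ⇒  (a,b)_∞ = -1.
|Ram(-25194, -26)| = 4, even; anisotropic at {2, 13, 19, ∞}.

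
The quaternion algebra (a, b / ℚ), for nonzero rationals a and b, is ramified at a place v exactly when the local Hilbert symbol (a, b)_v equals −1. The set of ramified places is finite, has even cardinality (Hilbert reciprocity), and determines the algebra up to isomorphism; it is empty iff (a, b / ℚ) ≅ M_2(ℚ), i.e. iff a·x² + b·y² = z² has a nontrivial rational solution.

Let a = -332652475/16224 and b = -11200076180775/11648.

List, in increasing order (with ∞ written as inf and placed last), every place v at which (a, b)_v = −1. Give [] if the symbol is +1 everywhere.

[13, 29, 41, inf]

(a, b) ≡ (-221154, -29840538) mod (ℚ^×)²; places V = {2, 3, 5, 7, 13, 19, 29, 31, 41, 43, ∞}.
(a,b)_3: α=-1, u≡1; β=3, v≡2 (mod 3); (1|3)=+1, (2|3)=-1; sign (−1)^1·+1^3·-1^-1 = +1.
(a,b)_5: α=2, u≡4; β=2, v≡3 (mod 5); (4|5)=+1, (3|5)=-1; sign (−1)^0·+1^2·-1^2 = +1.
(a,b)_31: α=1, u≡27; β=1, v≡1 (mod 31); (27|31)=-1, (1|31)=+1; sign (−1)^1·-1^1·+1^1 = +1.
(a,b)_2: α=-5, β=-7; u≡7, v≡3 (mod 8); ε(u)ε(v)=1·1, αω(v)=-5·1, βω(u)=-7·0; sum ≡ 0  ⇒  +1.
(a,b)_7: α=0, u≡4; β=-1, v≡3 (mod 7); (4|7)=+1, (3|7)=-1; sign (−1)^0·+1^-1·-1^0 = +1.
(a,b)_∞: sgn(-221154)=−, sgn(-29840538)=−, so -1.
(a,b)_43: α=0, u≡13; β=1, v≡14 (mod 43); (13|43)=+1, (14|43)=+1; sign (−1)^0·+1^1·+1^0 = +1.
(a,b)_19: α=2, u≡16; β=2, v≡6 (mod 19); (16|19)=+1, (6|19)=+1; sign (−1)^0·+1^2·+1^2 = +1.
(a,b)_29: α=1, u≡9; β=2, v≡26 (mod 29); (9|29)=+1, (26|29)=-1; sign (−1)^0·+1^2·-1^1 = -1.
(a,b)_13: α=-2, u≡8; β=-1, v≡1 (mod 13); (8|13)=-1, (1|13)=+1; sign (−1)^0·-1^-1·+1^-2 = -1.
(a,b)_41: α=1, u≡9; β=1, v≡30 (mod 41); (9|41)=+1, (30|41)=-1; sign (−1)^0·+1^1·-1^1 = -1.
(-221154, -29840538 / ℚ) ramifies at {13, 29, 41, ∞}: a division algebra.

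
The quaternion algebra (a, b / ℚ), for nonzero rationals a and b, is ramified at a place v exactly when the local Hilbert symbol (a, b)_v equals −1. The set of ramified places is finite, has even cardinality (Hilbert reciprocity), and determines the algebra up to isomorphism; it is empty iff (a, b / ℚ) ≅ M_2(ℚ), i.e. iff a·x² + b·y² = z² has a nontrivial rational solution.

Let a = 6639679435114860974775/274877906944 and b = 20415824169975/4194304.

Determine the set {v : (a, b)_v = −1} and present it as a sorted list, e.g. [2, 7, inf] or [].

[2, 13]

(a, b) ≡ (31, 1599) mod (ℚ^×)²; places V = {2, 3, 5, 13, 31, 41, ∞}.
(a,b)_∞: sgn(31)=+, sgn(1599)=+, so +1.
(a,b)_5: α=2, u≡4; β=2, v≡1 (mod 5); (4|5)=+1, (1|5)=+1; sign (−1)^0·+1^2·+1^2 = +1.
(a,b)_13: α=2, u≡2; β=1, v≡11 (mod 13); (2|13)=-1, (11|13)=-1; sign (−1)^0·-1^1·-1^2 = -1.
(a,b)_3: α=22, u≡1; β=13, v≡2 (mod 3); (1|3)=+1, (2|3)=-1; sign (−1)^0·+1^13·-1^22 = +1.
(a,b)_41: α=2, u≡4; β=1, v≡20 (mod 41); (4|41)=+1, (20|41)=+1; sign (−1)^0·+1^1·+1^2 = +1.
(a,b)_2: α=-38, β=-22; u≡7, v≡7 (mod 8); ε(u)ε(v)=1·1, αω(v)=-38·0, βω(u)=-22·0; sum ≡ 1  ⇒  -1.
(a,b)_31: α=3, u≡25; β=2, v≡1 (mod 31); (25|31)=+1, (1|31)=+1; sign (−1)^0·+1^2·+1^3 = +1.
Ram(31, 1599) = {2, 13}; no ℚ_2-point on the conic.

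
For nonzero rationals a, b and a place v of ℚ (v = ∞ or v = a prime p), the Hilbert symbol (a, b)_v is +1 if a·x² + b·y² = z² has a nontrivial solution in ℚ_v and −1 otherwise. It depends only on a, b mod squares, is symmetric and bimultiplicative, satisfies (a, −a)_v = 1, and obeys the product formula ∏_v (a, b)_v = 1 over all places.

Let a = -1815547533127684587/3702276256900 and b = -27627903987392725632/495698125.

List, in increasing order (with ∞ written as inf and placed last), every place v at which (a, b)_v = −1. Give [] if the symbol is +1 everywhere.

[2, 3, 23, inf]

Mod squares: a ≡ -3, b ≡ -1794. Check v ∈ {∞, 2, 3, 5, 7, 11, 13, 17, 19, 23, 29, 41}.
v=41: a=41^-2·(≡11), b=41^0·(≡18) mod 41; (11|41)=-1, (18|41)=+1; (−1)^{-2·0·20}·(-1)^0·(+1)^-2 = +1.
v=11: a=11^4·(≡8), b=11^6·(≡10) mod 11; (8|11)=-1, (10|11)=-1; (−1)^{4·6·5}·(-1)^6·(-1)^4 = +1.
v=23: a=23^2·(≡17), b=23^3·(≡10) mod 23; (17|23)=-1, (10|23)=-1; (−1)^{2·3·11}·(-1)^3·(-1)^2 = -1.
v=7: a=7^2·(≡1), b=7^2·(≡3) mod 7; (1|7)=+1, (3|7)=-1; (−1)^{2·2·3}·(+1)^2·(-1)^2 = +1.
v=5: a=5^-2·(≡3), b=5^-4·(≡4) mod 5; (3|5)=-1, (4|5)=+1; (−1)^{-2·-4·2}·(-1)^-4·(+1)^-2 = +1.
v=13: a=13^-2·(≡10), b=13^-3·(≡6) mod 13; (10|13)=+1, (6|13)=-1; (−1)^{-2·-3·6}·(+1)^-3·(-1)^-2 = +1.
v=3: a=3^9·(≡2), b=3^5·(≡2) mod 3; (2|3)=-1, (2|3)=-1; (−1)^{9·5·1}·(-1)^5·(-1)^9 = -1.
v=17: a=17^2·(≡6), b=17^0·(≡8) mod 17; (6|17)=-1, (8|17)=+1; (−1)^{2·0·8}·(-1)^0·(+1)^2 = +1.
v=29: a=29^2·(≡17), b=29^2·(≡24) mod 29; (17|29)=-1, (24|29)=+1; (−1)^{2·2·14}·(-1)^2·(+1)^2 = +1.
v=2: v_2(a)=-2, v_2(b)=7; units ≡ 5, 7 (mod 8); ε·ε+αω+βω = 0·1+-2·0+7·1 ≡ 1  ⇒  (a,b)_2 = -1.
v=∞: -3 < 0 and -1794 < 0  ⇒  (a,b)_∞ = -1.
v=19: a=19^-4·(≡11), b=19^-2·(≡1) mod 19; (11|19)=+1, (1|19)=+1; (−1)^{-4·-2·9}·(+1)^-2·(+1)^-4 = +1.
(-3, -1794 / ℚ) ramifies at {2, 3, 23, ∞}: a division algebra.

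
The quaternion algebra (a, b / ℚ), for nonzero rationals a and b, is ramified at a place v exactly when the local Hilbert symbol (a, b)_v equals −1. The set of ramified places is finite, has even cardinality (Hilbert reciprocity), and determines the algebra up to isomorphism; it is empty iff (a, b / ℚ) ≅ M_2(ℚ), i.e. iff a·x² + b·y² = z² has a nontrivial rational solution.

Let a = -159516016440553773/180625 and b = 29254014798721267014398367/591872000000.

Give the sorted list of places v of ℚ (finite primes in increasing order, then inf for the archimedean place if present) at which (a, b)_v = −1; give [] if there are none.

[3, 11, 23, 31]

Mod squares: a ≡ -253, b ≡ 2046. Check v ∈ {∞, 2, 3, 5, 7, 11, 13, 17, 23, 31, 43}.
v=43: a=43^2·(≡27), b=43^4·(≡17) mod 43; (27|43)=-1, (17|43)=+1; (−1)^{2·4·21}·(-1)^4·(+1)^2 = +1.
v=∞: -253 < 0 and 2046 > 0  ⇒  (a,b)_∞ = +1.
v=23: a=23^3·(≡1), b=23^4·(≡20) mod 23; (1|23)=+1, (20|23)=-1; (−1)^{3·4·11}·(+1)^4·(-1)^3 = -1.
v=2: v_2(a)=0, v_2(b)=-17; units ≡ 3, 7 (mod 8); ε·ε+αω+βω = 1·1+0·0+-17·1 ≡ 0  ⇒  (a,b)_2 = +1.
v=11: a=11^1·(≡2), b=11^3·(≡7) mod 11; (2|11)=-1, (7|11)=-1; (−1)^{1·3·5}·(-1)^3·(-1)^1 = -1.
v=3: a=3^4·(≡2), b=3^3·(≡1) mod 3; (2|3)=-1, (1|3)=+1; (−1)^{4·3·1}·(-1)^3·(+1)^4 = -1.
v=13: a=13^2·(≡8), b=13^4·(≡5) mod 13; (8|13)=-1, (5|13)=-1; (−1)^{2·4·6}·(-1)^4·(-1)^2 = +1.
v=7: a=7^2·(≡6), b=7^0·(≡2) mod 7; (6|7)=-1, (2|7)=+1; (−1)^{2·0·3}·(-1)^0·(+1)^2 = +1.
v=31: a=31^2·(≡6), b=31^3·(≡7) mod 31; (6|31)=-1, (7|31)=+1; (−1)^{2·3·15}·(-1)^3·(+1)^2 = -1.
v=5: a=5^-4·(≡3), b=5^-6·(≡4) mod 5; (3|5)=-1, (4|5)=+1; (−1)^{-4·-6·2}·(-1)^-6·(+1)^-4 = +1.
v=17: a=17^-2·(≡1), b=17^-2·(≡7) mod 17; (1|17)=+1, (7|17)=-1; (−1)^{-2·-2·8}·(+1)^-2·(-1)^-2 = +1.
Ram(-253, 2046) = {3, 11, 23, 31}; no ℚ_3-point on the conic.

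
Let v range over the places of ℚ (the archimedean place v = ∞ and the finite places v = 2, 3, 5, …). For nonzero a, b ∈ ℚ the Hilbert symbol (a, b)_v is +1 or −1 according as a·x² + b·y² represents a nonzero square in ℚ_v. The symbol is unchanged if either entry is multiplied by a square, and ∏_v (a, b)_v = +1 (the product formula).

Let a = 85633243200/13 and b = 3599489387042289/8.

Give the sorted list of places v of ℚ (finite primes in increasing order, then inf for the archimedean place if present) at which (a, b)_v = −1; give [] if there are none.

(a, b) ≡ (741, 1938) mod (ℚ^×)²; places V = {2, 3, 5, 13, 17, 19, ∞}.
(a,b)_3: α=3, u≡1; β=7, v≡1 (mod 3); (1|3)=+1, (1|3)=+1; sign (−1)^1·+1^7·+1^3 = -1.
(a,b)_17: α=2, u≡11; β=5, v≡6 (mod 17); (11|17)=-1, (6|17)=-1; sign (−1)^0·-1^5·-1^2 = -1.
(a,b)_13: α=-1, u≡11; β=2, v≡4 (mod 13); (11|13)=-1, (4|13)=+1; sign (−1)^0·-1^2·+1^-1 = +1.
(a,b)_5: α=2, u≡1; β=0, v≡3 (mod 5); (1|5)=+1, (3|5)=-1; sign (−1)^0·+1^0·-1^2 = +1.
(a,b)_2: α=6, β=-3; u≡5, v≡1 (mod 8); ε(u)ε(v)=0·0, αω(v)=6·0, βω(u)=-3·1; sum ≡ 1  ⇒  -1.
(a,b)_19: α=3, u≡4; β=3, v≡16 (mod 19); (4|19)=+1, (16|19)=+1; sign (−1)^1·+1^3·+1^3 = -1.
(a,b)_∞: sgn(741)=+, sgn(1938)=+, so +1.
|Ram(741, 1938)| = 4, even; anisotropic at {2, 3, 17, 19}.

[2, 3, 17, 19]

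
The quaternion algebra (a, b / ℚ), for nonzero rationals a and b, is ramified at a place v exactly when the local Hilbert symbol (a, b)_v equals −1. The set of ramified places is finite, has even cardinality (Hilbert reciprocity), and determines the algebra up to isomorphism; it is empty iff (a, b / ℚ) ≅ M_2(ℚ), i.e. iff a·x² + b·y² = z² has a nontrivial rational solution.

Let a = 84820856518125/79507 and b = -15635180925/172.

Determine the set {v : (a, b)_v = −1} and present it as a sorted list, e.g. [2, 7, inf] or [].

[23, 43]

(a, b) ≡ (1529983, -6775639) mod (ℚ^×)²; places V = {2, 3, 5, 7, 13, 17, 23, 31, 43, ∞}.
(a,b)_5: α=4, u≡2; β=2, v≡4 (mod 5); (2|5)=-1, (4|5)=+1; sign (−1)^0·-1^2·+1^4 = +1.
(a,b)_7: α=3, u≡2; β=2, v≡2 (mod 7); (2|7)=+1, (2|7)=+1; sign (−1)^0·+1^2·+1^3 = +1.
(a,b)_∞: sgn(1529983)=+, sgn(-6775639)=−, so +1.
(a,b)_3: α=4, u≡1; β=4, v≡2 (mod 3); (1|3)=+1, (2|3)=-1; sign (−1)^0·+1^4·-1^4 = +1.
(a,b)_31: α=2, u≡16; β=1, v≡27 (mod 31); (16|31)=+1, (27|31)=-1; sign (−1)^0·+1^1·-1^2 = +1.
(a,b)_23: α=1, u≡22; β=1, v≡5 (mod 23); (22|23)=-1, (5|23)=-1; sign (−1)^1·-1^1·-1^1 = -1.
(a,b)_2: α=0, β=-2; u≡7, v≡1 (mod 8); ε(u)ε(v)=1·0, αω(v)=0·0, βω(u)=-2·0; sum ≡ 0  ⇒  +1.
(a,b)_43: α=-3, u≡2; β=-1, v≡3 (mod 43); (2|43)=-1, (3|43)=-1; sign (−1)^1·-1^-1·-1^-3 = -1.
(a,b)_13: α=1, u≡2; β=1, v≡11 (mod 13); (2|13)=-1, (11|13)=-1; sign (−1)^0·-1^1·-1^1 = +1.
(a,b)_17: α=1, u≡16; β=1, v≡8 (mod 17); (16|17)=+1, (8|17)=+1; sign (−1)^0·+1^1·+1^1 = +1.
(1529983, -6775639 / ℚ) ramifies at {23, 43}: a division algebra.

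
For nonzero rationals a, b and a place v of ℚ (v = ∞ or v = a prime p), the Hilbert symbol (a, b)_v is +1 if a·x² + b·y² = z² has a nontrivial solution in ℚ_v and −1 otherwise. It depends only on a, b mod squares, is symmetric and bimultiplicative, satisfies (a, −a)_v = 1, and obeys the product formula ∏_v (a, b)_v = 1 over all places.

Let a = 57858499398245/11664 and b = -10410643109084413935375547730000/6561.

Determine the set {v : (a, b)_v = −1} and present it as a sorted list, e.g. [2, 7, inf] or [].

[5, 13, 29, 31]

Mod squares: a ≡ 8645, b ≡ -222053. Check v ∈ {∞, 2, 3, 5, 7, 13, 19, 29, 31}.
v=∞: 8645 > 0 and -222053 < 0  ⇒  (a,b)_∞ = +1.
v=19: a=19^1·(≡3), b=19^3·(≡16) mod 19; (3|19)=-1, (16|19)=+1; (−1)^{1·3·9}·(-1)^3·(+1)^1 = +1.
v=29: a=29^2·(≡3), b=29^5·(≡1) mod 29; (3|29)=-1, (1|29)=+1; (−1)^{2·5·14}·(-1)^5·(+1)^2 = -1.
v=3: a=3^-6·(≡2), b=3^-8·(≡1) mod 3; (2|3)=-1, (1|3)=+1; (−1)^{-6·-8·1}·(-1)^-8·(+1)^-6 = +1.
v=2: v_2(a)=-4, v_2(b)=4; units ≡ 5, 3 (mod 8); ε·ε+αω+βω = 0·1+-4·1+4·1 ≡ 0  ⇒  (a,b)_2 = +1.
v=13: a=13^3·(≡5), b=13^3·(≡3) mod 13; (5|13)=-1, (3|13)=+1; (−1)^{3·3·6}·(-1)^3·(+1)^3 = -1.
v=7: a=7^3·(≡3), b=7^6·(≡4) mod 7; (3|7)=-1, (4|7)=+1; (−1)^{3·6·3}·(-1)^6·(+1)^3 = +1.
v=5: a=5^1·(≡1), b=5^4·(≡2) mod 5; (1|5)=+1, (2|5)=-1; (−1)^{1·4·2}·(+1)^4·(-1)^1 = -1.
v=31: a=31^2·(≡23), b=31^5·(≡15) mod 31; (23|31)=-1, (15|31)=-1; (−1)^{2·5·15}·(-1)^5·(-1)^2 = -1.
(8645, -222053 / ℚ) ramifies at {5, 13, 29, 31}: a division algebra.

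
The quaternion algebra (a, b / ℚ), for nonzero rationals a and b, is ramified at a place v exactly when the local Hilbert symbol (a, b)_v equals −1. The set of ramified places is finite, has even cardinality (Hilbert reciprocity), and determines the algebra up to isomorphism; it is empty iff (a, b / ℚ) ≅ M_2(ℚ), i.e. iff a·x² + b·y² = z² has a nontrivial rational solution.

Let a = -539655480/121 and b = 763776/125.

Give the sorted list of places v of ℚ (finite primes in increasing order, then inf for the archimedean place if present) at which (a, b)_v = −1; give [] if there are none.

[2, 3, 17, 19]

(a, b) ≡ (-51870, 6630) mod (ℚ^×)²; places V = {2, 3, 5, 7, 11, 13, 17, 19, ∞}.
(a,b)_5: α=1, u≡4; β=-3, v≡1 (mod 5); (4|5)=+1, (1|5)=+1; sign (−1)^0·+1^-3·+1^1 = +1.
(a,b)_19: α=1, u≡4; β=0, v≡3 (mod 19); (4|19)=+1, (3|19)=-1; sign (−1)^0·+1^0·-1^1 = -1.
(a,b)_2: α=3, β=7; u≡1, v≡3 (mod 8); ε(u)ε(v)=0·1, αω(v)=3·1, βω(u)=7·0; sum ≡ 1  ⇒  -1.
(a,b)_11: α=-2, u≡10; β=0, v≡6 (mod 11); (10|11)=-1, (6|11)=-1; sign (−1)^0·-1^0·-1^-2 = +1.
(a,b)_17: α=2, u≡14; β=1, v≡8 (mod 17); (14|17)=-1, (8|17)=+1; sign (−1)^0·-1^1·+1^2 = -1.
(a,b)_13: α=1, u≡1; β=1, v≡12 (mod 13); (1|13)=+1, (12|13)=+1; sign (−1)^0·+1^1·+1^1 = +1.
(a,b)_7: α=1, u≡3; β=0, v≡1 (mod 7); (3|7)=-1, (1|7)=+1; sign (−1)^0·-1^0·+1^1 = +1.
(a,b)_3: α=3, u≡2; β=3, v≡2 (mod 3); (2|3)=-1, (2|3)=-1; sign (−1)^1·-1^3·-1^3 = -1.
(a,b)_∞: sgn(-51870)=−, sgn(6630)=+, so +1.
(-51870, 6630 / ℚ) ramifies at {2, 3, 17, 19}: a division algebra.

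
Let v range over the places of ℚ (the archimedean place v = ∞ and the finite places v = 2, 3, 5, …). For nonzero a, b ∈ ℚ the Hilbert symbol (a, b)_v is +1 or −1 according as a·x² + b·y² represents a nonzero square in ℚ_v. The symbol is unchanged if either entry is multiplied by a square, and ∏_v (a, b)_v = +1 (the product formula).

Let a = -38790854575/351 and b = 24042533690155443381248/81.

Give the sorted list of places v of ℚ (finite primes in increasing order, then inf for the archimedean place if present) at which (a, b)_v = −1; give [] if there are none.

[3, 13]

Mod squares: a ≡ -365313, b ≡ 1073. Check v ∈ {∞, 2, 3, 5, 11, 13, 17, 19, 29, 37, 47}.
v=47: a=47^0·(≡12), b=47^2·(≡31) mod 47; (12|47)=+1, (31|47)=-1; (−1)^{0·2·23}·(+1)^2·(-1)^0 = +1.
v=29: a=29^1·(≡15), b=29^1·(≡3) mod 29; (15|29)=-1, (3|29)=-1; (−1)^{1·1·14}·(-1)^1·(-1)^1 = +1.
v=5: a=5^2·(≡2), b=5^0·(≡3) mod 5; (2|5)=-1, (3|5)=-1; (−1)^{2·0·2}·(-1)^0·(-1)^2 = +1.
v=37: a=37^2·(≡3), b=37^5·(≡29) mod 37; (3|37)=+1, (29|37)=-1; (−1)^{2·5·18}·(+1)^5·(-1)^2 = +1.
v=∞: -365313 < 0 and 1073 > 0  ⇒  (a,b)_∞ = +1.
v=2: v_2(a)=0, v_2(b)=10; units ≡ 7, 1 (mod 8); ε·ε+αω+βω = 1·0+0·0+10·0 ≡ 0  ⇒  (a,b)_2 = +1.
v=19: a=19^1·(≡11), b=19^2·(≡11) mod 19; (11|19)=+1, (11|19)=+1; (−1)^{1·2·9}·(+1)^2·(+1)^1 = +1.
v=17: a=17^1·(≡15), b=17^0·(≡8) mod 17; (15|17)=+1, (8|17)=+1; (−1)^{1·0·8}·(+1)^0·(+1)^1 = +1.
v=13: a=13^-1·(≡8), b=13^0·(≡6) mod 13; (8|13)=-1, (6|13)=-1; (−1)^{-1·0·6}·(-1)^0·(-1)^-1 = -1.
v=11: a=11^2·(≡2), b=11^4·(≡7) mod 11; (2|11)=-1, (7|11)=-1; (−1)^{2·4·5}·(-1)^4·(-1)^2 = +1.
v=3: a=3^-3·(≡2), b=3^-4·(≡2) mod 3; (2|3)=-1, (2|3)=-1; (−1)^{-3·-4·1}·(-1)^-4·(-1)^-3 = -1.
|Ram(-365313, 1073)| = 2, even; anisotropic at {3, 13}.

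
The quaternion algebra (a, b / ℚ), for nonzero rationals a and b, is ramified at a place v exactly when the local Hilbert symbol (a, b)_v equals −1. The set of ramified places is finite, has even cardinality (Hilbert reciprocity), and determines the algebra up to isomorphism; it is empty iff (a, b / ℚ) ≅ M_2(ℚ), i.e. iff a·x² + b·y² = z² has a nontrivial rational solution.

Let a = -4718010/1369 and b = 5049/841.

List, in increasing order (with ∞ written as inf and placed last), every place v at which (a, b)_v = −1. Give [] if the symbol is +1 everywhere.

(a, b) ≡ (-5610, 561) mod (ℚ^×)²; places V = {2, 3, 5, 11, 17, 29, 37, ∞}.
(a,b)_37: α=-2, u≡8; β=0, v≡2 (mod 37); (8|37)=-1, (2|37)=-1; sign (−1)^0·-1^0·-1^-2 = +1.
(a,b)_3: α=1, u≡2; β=3, v≡1 (mod 3); (2|3)=-1, (1|3)=+1; sign (−1)^1·-1^3·+1^1 = +1.
(a,b)_17: α=1, u≡7; β=1, v≡1 (mod 17); (7|17)=-1, (1|17)=+1; sign (−1)^0·-1^1·+1^1 = -1.
(a,b)_5: α=1, u≡2; β=0, v≡4 (mod 5); (2|5)=-1, (4|5)=+1; sign (−1)^0·-1^0·+1^1 = +1.
(a,b)_2: α=1, β=0; u≡3, v≡1 (mod 8); ε(u)ε(v)=1·0, αω(v)=1·0, βω(u)=0·1; sum ≡ 0  ⇒  +1.
(a,b)_∞: sgn(-5610)=−, sgn(561)=+, so +1.
(a,b)_11: α=1, u≡7; β=1, v≡6 (mod 11); (7|11)=-1, (6|11)=-1; sign (−1)^1·-1^1·-1^1 = -1.
(a,b)_29: α=2, u≡22; β=-2, v≡3 (mod 29); (22|29)=+1, (3|29)=-1; sign (−1)^0·+1^-2·-1^2 = +1.
|Ram(-5610, 561)| = 2, even; anisotropic at {11, 17}.

[11, 17]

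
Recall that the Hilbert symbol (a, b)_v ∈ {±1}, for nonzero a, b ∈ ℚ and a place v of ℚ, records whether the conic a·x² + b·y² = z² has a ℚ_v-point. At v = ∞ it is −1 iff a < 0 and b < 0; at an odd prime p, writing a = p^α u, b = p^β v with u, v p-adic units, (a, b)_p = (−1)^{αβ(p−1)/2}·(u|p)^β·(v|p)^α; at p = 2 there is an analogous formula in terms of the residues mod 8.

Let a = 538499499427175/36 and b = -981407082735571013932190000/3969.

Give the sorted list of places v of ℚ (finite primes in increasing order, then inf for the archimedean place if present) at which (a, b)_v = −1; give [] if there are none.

Mod squares: a ≡ 569687, b ≡ -731. Check v ∈ {∞, 2, 3, 5, 7, 11, 13, 17, 23, 31, 43, 47}.
v=17: a=17^1·(≡9), b=17^3·(≡8) mod 17; (9|17)=+1, (8|17)=+1; (−1)^{1·3·8}·(+1)^3·(+1)^1 = +1.
v=31: a=31^1·(≡28), b=31^2·(≡21) mod 31; (28|31)=+1, (21|31)=-1; (−1)^{1·2·15}·(+1)^2·(-1)^1 = -1.
v=7: a=7^0·(≡6), b=7^-2·(≡1) mod 7; (6|7)=-1, (1|7)=+1; (−1)^{0·-2·3}·(-1)^-2·(+1)^0 = +1.
v=11: a=11^2·(≡10), b=11^2·(≡6) mod 11; (10|11)=-1, (6|11)=-1; (−1)^{2·2·5}·(-1)^2·(-1)^2 = +1.
v=23: a=23^1·(≡21), b=23^2·(≡7) mod 23; (21|23)=-1, (7|23)=-1; (−1)^{1·2·11}·(-1)^2·(-1)^1 = -1.
v=13: a=13^2·(≡4), b=13^0·(≡10) mod 13; (4|13)=+1, (10|13)=+1; (−1)^{2·0·6}·(+1)^0·(+1)^2 = +1.
v=47: a=47^1·(≡18), b=47^2·(≡21) mod 47; (18|47)=+1, (21|47)=+1; (−1)^{1·2·23}·(+1)^2·(+1)^1 = +1.
v=3: a=3^-2·(≡2), b=3^-4·(≡1) mod 3; (2|3)=-1, (1|3)=+1; (−1)^{-2·-4·1}·(-1)^-4·(+1)^-2 = +1.
v=5: a=5^2·(≡2), b=5^4·(≡4) mod 5; (2|5)=-1, (4|5)=+1; (−1)^{2·4·2}·(-1)^4·(+1)^2 = +1.
v=2: v_2(a)=-2, v_2(b)=4; units ≡ 7, 5 (mod 8); ε·ε+αω+βω = 1·0+-2·1+4·0 ≡ 0  ⇒  (a,b)_2 = +1.
v=43: a=43^2·(≡25), b=43^5·(≡39) mod 43; (25|43)=+1, (39|43)=-1; (−1)^{2·5·21}·(+1)^5·(-1)^2 = +1.
v=∞: 569687 > 0 and -731 < 0  ⇒  (a,b)_∞ = +1.
Ram(569687, -731) = {23, 31}; no ℚ_23-point on the conic.

[23, 31]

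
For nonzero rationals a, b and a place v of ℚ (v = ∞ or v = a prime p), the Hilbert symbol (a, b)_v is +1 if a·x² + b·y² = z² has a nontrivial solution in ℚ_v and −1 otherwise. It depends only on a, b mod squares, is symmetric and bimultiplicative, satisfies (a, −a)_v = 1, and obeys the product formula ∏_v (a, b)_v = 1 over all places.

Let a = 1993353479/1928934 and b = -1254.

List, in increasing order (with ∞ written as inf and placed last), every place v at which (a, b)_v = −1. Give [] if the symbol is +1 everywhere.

[13, 19]

(a, b) ≡ (25194, -1254) mod (ℚ^×)²; places V = {2, 3, 7, 11, 13, 17, 19, 53, ∞}.
(a,b)_∞: sgn(25194)=+, sgn(-1254)=−, so +1.
(a,b)_17: α=1, u≡14; β=0, v≡4 (mod 17); (14|17)=-1, (4|17)=+1; sign (−1)^0·-1^0·+1^1 = +1.
(a,b)_11: α=0, u≡1; β=1, v≡7 (mod 11); (1|11)=+1, (7|11)=-1; sign (−1)^0·+1^1·-1^0 = +1.
(a,b)_19: α=1, u≡14; β=1, v≡10 (mod 19); (14|19)=-1, (10|19)=-1; sign (−1)^1·-1^1·-1^1 = -1.
(a,b)_2: α=-1, β=1; u≡5, v≡5 (mod 8); ε(u)ε(v)=0·0, αω(v)=-1·1, βω(u)=1·1; sum ≡ 0  ⇒  +1.
(a,b)_13: α=3, u≡9; β=0, v≡7 (mod 13); (9|13)=+1, (7|13)=-1; sign (−1)^0·+1^0·-1^3 = -1.
(a,b)_7: α=-2, u≡1; β=0, v≡6 (mod 7); (1|7)=+1, (6|7)=-1; sign (−1)^0·+1^0·-1^-2 = +1.
(a,b)_53: α=2, u≡39; β=0, v≡18 (mod 53); (39|53)=-1, (18|53)=-1; sign (−1)^0·-1^0·-1^2 = +1.
(a,b)_3: α=-9, u≡1; β=1, v≡2 (mod 3); (1|3)=+1, (2|3)=-1; sign (−1)^1·+1^1·-1^-9 = +1.
(25194, -1254 / ℚ) ramifies at {13, 19}: a division algebra.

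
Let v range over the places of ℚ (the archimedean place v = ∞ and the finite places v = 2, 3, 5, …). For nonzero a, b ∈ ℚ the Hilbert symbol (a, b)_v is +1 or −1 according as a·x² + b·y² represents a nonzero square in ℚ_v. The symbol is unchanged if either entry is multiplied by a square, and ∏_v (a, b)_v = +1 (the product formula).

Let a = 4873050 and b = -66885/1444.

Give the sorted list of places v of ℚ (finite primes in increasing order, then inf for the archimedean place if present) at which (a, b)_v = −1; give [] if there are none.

(a, b) ≡ (442, -1365) mod (ℚ^×)²; places V = {2, 3, 5, 7, 13, 17, 19, ∞}.
(a,b)_2: α=1, β=-2; u≡5, v≡3 (mod 8); ε(u)ε(v)=0·1, αω(v)=1·1, βω(u)=-2·1; sum ≡ 1  ⇒  -1.
(a,b)_5: α=2, u≡2; β=1, v≡2 (mod 5); (2|5)=-1, (2|5)=-1; sign (−1)^0·-1^1·-1^2 = -1.
(a,b)_13: α=1, u≡8; β=1, v≡3 (mod 13); (8|13)=-1, (3|13)=+1; sign (−1)^0·-1^1·+1^1 = -1.
(a,b)_19: α=0, u≡6; β=-2, v≡13 (mod 19); (6|19)=+1, (13|19)=-1; sign (−1)^0·+1^-2·-1^0 = +1.
(a,b)_7: α=2, u≡1; β=3, v≡4 (mod 7); (1|7)=+1, (4|7)=+1; sign (−1)^0·+1^3·+1^2 = +1.
(a,b)_∞: sgn(442)=+, sgn(-1365)=−, so +1.
(a,b)_17: α=1, u≡13; β=0, v≡7 (mod 17); (13|17)=+1, (7|17)=-1; sign (−1)^0·+1^0·-1^1 = -1.
(a,b)_3: α=2, u≡1; β=1, v≡1 (mod 3); (1|3)=+1, (1|3)=+1; sign (−1)^0·+1^1·+1^2 = +1.
Ram(442, -1365) = {2, 5, 13, 17}; no ℚ_2-point on the conic.

[2, 5, 13, 17]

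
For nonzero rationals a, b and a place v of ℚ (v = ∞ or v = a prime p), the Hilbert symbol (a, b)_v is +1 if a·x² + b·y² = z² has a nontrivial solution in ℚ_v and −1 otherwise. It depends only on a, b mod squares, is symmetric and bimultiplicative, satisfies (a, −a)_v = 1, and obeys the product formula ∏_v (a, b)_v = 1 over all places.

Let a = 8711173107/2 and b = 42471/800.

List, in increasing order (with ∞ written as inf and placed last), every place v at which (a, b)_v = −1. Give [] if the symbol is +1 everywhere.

[3, 13]

(a, b) ≡ (2886, 78) mod (ℚ^×)²; places V = {2, 3, 5, 7, 11, 13, 37, ∞}.
(a,b)_2: α=-1, β=-5; u≡3, v≡7 (mod 8); ε(u)ε(v)=1·1, αω(v)=-1·0, βω(u)=-5·1; sum ≡ 0  ⇒  +1.
(a,b)_7: α=2, u≡4; β=0, v≡1 (mod 7); (4|7)=+1, (1|7)=+1; sign (−1)^0·+1^0·+1^2 = +1.
(a,b)_37: α=1, u≡3; β=0, v≡3 (mod 37); (3|37)=+1, (3|37)=+1; sign (−1)^0·+1^0·+1^1 = +1.
(a,b)_13: α=3, u≡9; β=1, v≡8 (mod 13); (9|13)=+1, (8|13)=-1; sign (−1)^0·+1^1·-1^3 = -1.
(a,b)_3: α=7, u≡2; β=3, v≡2 (mod 3); (2|3)=-1, (2|3)=-1; sign (−1)^1·-1^3·-1^7 = -1.
(a,b)_11: α=0, u≡5; β=2, v≡4 (mod 11); (5|11)=+1, (4|11)=+1; sign (−1)^0·+1^2·+1^0 = +1.
(a,b)_5: α=0, u≡1; β=-2, v≡3 (mod 5); (1|5)=+1, (3|5)=-1; sign (−1)^0·+1^-2·-1^0 = +1.
(a,b)_∞: sgn(2886)=+, sgn(78)=+, so +1.
(2886, 78 / ℚ) ramifies at {3, 13}: a division algebra.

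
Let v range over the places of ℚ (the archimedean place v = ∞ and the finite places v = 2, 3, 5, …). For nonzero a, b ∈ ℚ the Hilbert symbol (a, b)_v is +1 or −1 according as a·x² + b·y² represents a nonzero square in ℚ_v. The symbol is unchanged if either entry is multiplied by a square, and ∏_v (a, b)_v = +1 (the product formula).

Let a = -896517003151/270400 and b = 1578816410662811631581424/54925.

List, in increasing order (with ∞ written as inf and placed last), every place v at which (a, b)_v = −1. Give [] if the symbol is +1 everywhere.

(a, b) ≡ (-88711, 646969323) mod (ℚ^×)²; places V = {2, 3, 5, 7, 11, 13, 17, 19, 23, 29, ∞}.
(a,b)_3: α=0, u≡2; β=3, v≡1 (mod 3); (2|3)=-1, (1|3)=+1; sign (−1)^0·-1^3·+1^0 = -1.
(a,b)_13: α=-2, u≡10; β=-3, v≡2 (mod 13); (10|13)=+1, (2|13)=-1; sign (−1)^0·+1^-3·-1^-2 = +1.
(a,b)_23: α=1, u≡5; β=3, v≡2 (mod 23); (5|23)=-1, (2|23)=+1; sign (−1)^1·-1^3·+1^1 = +1.
(a,b)_∞: sgn(-88711)=−, sgn(646969323)=+, so +1.
(a,b)_17: α=4, u≡5; β=5, v≡12 (mod 17); (5|17)=-1, (12|17)=-1; sign (−1)^0·-1^5·-1^4 = -1.
(a,b)_7: α=1, u≡1; β=3, v≡2 (mod 7); (1|7)=+1, (2|7)=+1; sign (−1)^1·+1^3·+1^1 = -1.
(a,b)_2: α=-6, β=4; u≡1, v≡3 (mod 8); ε(u)ε(v)=0·1, αω(v)=-6·1, βω(u)=4·0; sum ≡ 0  ⇒  +1.
(a,b)_11: α=2, u≡4; β=3, v≡7 (mod 11); (4|11)=+1, (7|11)=-1; sign (−1)^0·+1^3·-1^2 = +1.
(a,b)_29: α=1, u≡26; β=3, v≡9 (mod 29); (26|29)=-1, (9|29)=+1; sign (−1)^0·-1^3·+1^1 = -1.
(a,b)_5: α=-2, u≡4; β=-2, v≡2 (mod 5); (4|5)=+1, (2|5)=-1; sign (−1)^0·+1^-2·-1^-2 = +1.
(a,b)_19: α=1, u≡6; β=1, v≡3 (mod 19); (6|19)=+1, (3|19)=-1; sign (−1)^1·+1^1·-1^1 = +1.
|Ram(-88711, 646969323)| = 4, even; anisotropic at {3, 7, 17, 29}.

[3, 7, 17, 29]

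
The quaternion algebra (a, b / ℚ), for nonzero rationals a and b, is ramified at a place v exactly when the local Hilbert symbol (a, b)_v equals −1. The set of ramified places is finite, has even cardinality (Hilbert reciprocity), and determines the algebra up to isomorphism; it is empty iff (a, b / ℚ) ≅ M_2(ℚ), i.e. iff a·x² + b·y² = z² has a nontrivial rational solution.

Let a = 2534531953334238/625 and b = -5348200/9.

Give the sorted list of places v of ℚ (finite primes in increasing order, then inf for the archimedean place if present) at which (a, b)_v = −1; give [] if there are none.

Mod squares: a ≡ 4862, b ≡ -442. Check v ∈ {∞, 2, 3, 5, 11, 13, 17}.
v=3: a=3^6·(≡2), b=3^-2·(≡2) mod 3; (2|3)=-1, (2|3)=-1; (−1)^{6·-2·1}·(-1)^-2·(-1)^6 = +1.
v=17: a=17^3·(≡6), b=17^1·(≡4) mod 17; (6|17)=-1, (4|17)=+1; (−1)^{3·1·8}·(-1)^1·(+1)^3 = -1.
v=13: a=13^3·(≡12), b=13^1·(≡7) mod 13; (12|13)=+1, (7|13)=-1; (−1)^{3·1·6}·(+1)^1·(-1)^3 = -1.
v=5: a=5^-4·(≡3), b=5^2·(≡3) mod 5; (3|5)=-1, (3|5)=-1; (−1)^{-4·2·2}·(-1)^2·(-1)^-4 = +1.
v=2: v_2(a)=1, v_2(b)=3; units ≡ 7, 3 (mod 8); ε·ε+αω+βω = 1·1+1·1+3·0 ≡ 0  ⇒  (a,b)_2 = +1.
v=11: a=11^5·(≡8), b=11^2·(≡1) mod 11; (8|11)=-1, (1|11)=+1; (−1)^{5·2·5}·(-1)^2·(+1)^5 = +1.
v=∞: 4862 > 0 and -442 < 0  ⇒  (a,b)_∞ = +1.
(4862, -442 / ℚ) ramifies at {13, 17}: a division algebra.

[13, 17]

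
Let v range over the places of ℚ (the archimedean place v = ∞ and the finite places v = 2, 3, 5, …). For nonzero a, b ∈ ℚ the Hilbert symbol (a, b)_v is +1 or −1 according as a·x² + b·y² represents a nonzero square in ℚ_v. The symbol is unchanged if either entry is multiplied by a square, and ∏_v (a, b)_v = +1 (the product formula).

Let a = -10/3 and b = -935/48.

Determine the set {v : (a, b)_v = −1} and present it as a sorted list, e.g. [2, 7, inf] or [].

[2, inf]

Mod squares: a ≡ -30, b ≡ -2805. Check v ∈ {∞, 2, 3, 5, 11, 17}.
v=11: a=11^0·(≡4), b=11^1·(≡9) mod 11; (4|11)=+1, (9|11)=+1; (−1)^{0·1·5}·(+1)^1·(+1)^0 = +1.
v=3: a=3^-1·(≡2), b=3^-1·(≡1) mod 3; (2|3)=-1, (1|3)=+1; (−1)^{-1·-1·1}·(-1)^-1·(+1)^-1 = +1.
v=∞: -30 < 0 and -2805 < 0  ⇒  (a,b)_∞ = -1.
v=5: a=5^1·(≡1), b=5^1·(≡1) mod 5; (1|5)=+1, (1|5)=+1; (−1)^{1·1·2}·(+1)^1·(+1)^1 = +1.
v=17: a=17^0·(≡8), b=17^1·(≡7) mod 17; (8|17)=+1, (7|17)=-1; (−1)^{0·1·8}·(+1)^1·(-1)^0 = +1.
v=2: v_2(a)=1, v_2(b)=-4; units ≡ 1, 3 (mod 8); ε·ε+αω+βω = 0·1+1·1+-4·0 ≡ 1  ⇒  (a,b)_2 = -1.
|Ram(-30, -2805)| = 2, even; anisotropic at {2, ∞}.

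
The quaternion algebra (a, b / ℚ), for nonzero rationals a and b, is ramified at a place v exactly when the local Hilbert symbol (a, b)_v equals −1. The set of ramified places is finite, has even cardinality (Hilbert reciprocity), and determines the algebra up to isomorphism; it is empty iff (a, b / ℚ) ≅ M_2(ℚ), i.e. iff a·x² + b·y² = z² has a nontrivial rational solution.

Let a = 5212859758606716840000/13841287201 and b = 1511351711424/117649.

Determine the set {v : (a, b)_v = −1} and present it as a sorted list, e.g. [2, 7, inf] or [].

Mod squares: a ≡ 167649, b ≡ 131979. Check v ∈ {∞, 2, 3, 5, 7, 13, 29, 37, 41, 47}.
v=41: a=41^1·(≡34), b=41^1·(≡8) mod 41; (34|41)=-1, (8|41)=+1; (−1)^{1·1·20}·(-1)^1·(+1)^1 = -1.
v=37: a=37^2·(≡8), b=37^1·(≡23) mod 37; (8|37)=-1, (23|37)=-1; (−1)^{2·1·18}·(-1)^1·(-1)^2 = -1.
v=29: a=29^1·(≡15), b=29^1·(≡26) mod 29; (15|29)=-1, (26|29)=-1; (−1)^{1·1·14}·(-1)^1·(-1)^1 = +1.
v=5: a=5^4·(≡4), b=5^0·(≡1) mod 5; (4|5)=+1, (1|5)=+1; (−1)^{4·0·2}·(+1)^0·(+1)^4 = +1.
v=47: a=47^3·(≡18), b=47^2·(≡17) mod 47; (18|47)=+1, (17|47)=+1; (−1)^{3·2·23}·(+1)^2·(+1)^3 = +1.
v=13: a=13^4·(≡10), b=13^0·(≡4) mod 13; (10|13)=+1, (4|13)=+1; (−1)^{4·0·6}·(+1)^0·(+1)^4 = +1.
v=7: a=7^-12·(≡6), b=7^-6·(≡2) mod 7; (6|7)=-1, (2|7)=+1; (−1)^{-12·-6·3}·(-1)^-6·(+1)^-12 = +1.
v=3: a=3^3·(≡2), b=3^5·(≡1) mod 3; (2|3)=-1, (1|3)=+1; (−1)^{3·5·1}·(-1)^5·(+1)^3 = +1.
v=∞: 167649 > 0 and 131979 > 0  ⇒  (a,b)_∞ = +1.
v=2: v_2(a)=6, v_2(b)=6; units ≡ 1, 3 (mod 8); ε·ε+αω+βω = 0·1+6·1+6·0 ≡ 0  ⇒  (a,b)_2 = +1.
|Ram(167649, 131979)| = 2, even; anisotropic at {37, 41}.

[37, 41]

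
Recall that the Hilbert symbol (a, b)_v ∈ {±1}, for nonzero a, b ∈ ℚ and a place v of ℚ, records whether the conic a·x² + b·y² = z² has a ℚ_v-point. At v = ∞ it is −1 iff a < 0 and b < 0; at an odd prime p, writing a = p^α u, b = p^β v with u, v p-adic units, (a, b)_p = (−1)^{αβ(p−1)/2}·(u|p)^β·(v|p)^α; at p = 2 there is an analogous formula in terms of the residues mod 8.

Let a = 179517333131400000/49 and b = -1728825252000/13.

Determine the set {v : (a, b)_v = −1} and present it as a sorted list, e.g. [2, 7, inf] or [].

[2, 3]

(a, b) ≡ (165, -4290) mod (ℚ^×)²; places V = {2, 3, 5, 7, 11, 13, 29, 47, ∞}.
(a,b)_2: α=6, β=5; u≡5, v≡7 (mod 8); ε(u)ε(v)=0·1, αω(v)=6·0, βω(u)=5·1; sum ≡ 1  ⇒  -1.
(a,b)_3: α=1, u≡1; β=1, v≡1 (mod 3); (1|3)=+1, (1|3)=+1; sign (−1)^1·+1^1·+1^1 = -1.
(a,b)_47: α=2, u≡4; β=2, v≡16 (mod 47); (4|47)=+1, (16|47)=+1; sign (−1)^0·+1^2·+1^2 = +1.
(a,b)_5: α=5, u≡2; β=3, v≡3 (mod 5); (2|5)=-1, (3|5)=-1; sign (−1)^0·-1^3·-1^5 = +1.
(a,b)_7: α=-2, u≡2; β=2, v≡1 (mod 7); (2|7)=+1, (1|7)=+1; sign (−1)^0·+1^2·+1^-2 = +1.
(a,b)_29: α=2, u≡23; β=0, v≡11 (mod 29); (23|29)=+1, (11|29)=-1; sign (−1)^0·+1^0·-1^2 = +1.
(a,b)_11: α=5, u≡1; β=3, v≡6 (mod 11); (1|11)=+1, (6|11)=-1; sign (−1)^1·+1^3·-1^5 = +1.
(a,b)_∞: sgn(165)=+, sgn(-4290)=−, so +1.
(a,b)_13: α=0, u≡10; β=-1, v≡11 (mod 13); (10|13)=+1, (11|13)=-1; sign (−1)^0·+1^-1·-1^0 = +1.
|Ram(165, -4290)| = 2, even; anisotropic at {2, 3}.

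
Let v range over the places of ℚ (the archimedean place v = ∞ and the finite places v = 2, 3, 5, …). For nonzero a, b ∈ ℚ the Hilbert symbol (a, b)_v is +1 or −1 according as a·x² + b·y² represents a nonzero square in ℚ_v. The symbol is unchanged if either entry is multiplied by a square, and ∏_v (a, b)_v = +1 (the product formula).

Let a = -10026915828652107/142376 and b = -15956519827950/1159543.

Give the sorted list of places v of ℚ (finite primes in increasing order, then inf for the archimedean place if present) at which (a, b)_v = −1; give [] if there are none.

Mod squares: a ≡ -12558, b ≡ -546. Check v ∈ {∞, 2, 3, 5, 7, 11, 13, 19, 23, 29, 37}.
v=37: a=37^-2·(≡19), b=37^-2·(≡12) mod 37; (19|37)=-1, (12|37)=+1; (−1)^{-2·-2·18}·(-1)^-2·(+1)^-2 = +1.
v=∞: -12558 < 0 and -546 < 0  ⇒  (a,b)_∞ = -1.
v=29: a=29^2·(≡25), b=29^0·(≡23) mod 29; (25|29)=+1, (23|29)=+1; (−1)^{2·0·14}·(+1)^0·(+1)^2 = +1.
v=19: a=19^0·(≡16), b=19^2·(≡1) mod 19; (16|19)=+1, (1|19)=+1; (−1)^{0·2·9}·(+1)^2·(+1)^0 = +1.
v=3: a=3^7·(≡2), b=3^5·(≡1) mod 3; (2|3)=-1, (1|3)=+1; (−1)^{7·5·1}·(-1)^5·(+1)^7 = +1.
v=23: a=23^5·(≡2), b=23^4·(≡3) mod 23; (2|23)=+1, (3|23)=+1; (−1)^{5·4·11}·(+1)^4·(+1)^5 = +1.
v=11: a=11^2·(≡5), b=11^-2·(≡1) mod 11; (5|11)=+1, (1|11)=+1; (−1)^{2·-2·5}·(+1)^-2·(+1)^2 = +1.
v=5: a=5^0·(≡3), b=5^2·(≡4) mod 5; (3|5)=-1, (4|5)=+1; (−1)^{0·2·2}·(-1)^2·(+1)^0 = +1.
v=2: v_2(a)=-3, v_2(b)=1; units ≡ 1, 7 (mod 8); ε·ε+αω+βω = 0·1+-3·0+1·0 ≡ 0  ⇒  (a,b)_2 = +1.
v=13: a=13^-1·(≡3), b=13^1·(≡9) mod 13; (3|13)=+1, (9|13)=+1; (−1)^{-1·1·6}·(+1)^1·(+1)^-1 = +1.
v=7: a=7^1·(≡6), b=7^-1·(≡5) mod 7; (6|7)=-1, (5|7)=-1; (−1)^{1·-1·3}·(-1)^-1·(-1)^1 = -1.
|Ram(-12558, -546)| = 2, even; anisotropic at {7, ∞}.

[7, inf]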